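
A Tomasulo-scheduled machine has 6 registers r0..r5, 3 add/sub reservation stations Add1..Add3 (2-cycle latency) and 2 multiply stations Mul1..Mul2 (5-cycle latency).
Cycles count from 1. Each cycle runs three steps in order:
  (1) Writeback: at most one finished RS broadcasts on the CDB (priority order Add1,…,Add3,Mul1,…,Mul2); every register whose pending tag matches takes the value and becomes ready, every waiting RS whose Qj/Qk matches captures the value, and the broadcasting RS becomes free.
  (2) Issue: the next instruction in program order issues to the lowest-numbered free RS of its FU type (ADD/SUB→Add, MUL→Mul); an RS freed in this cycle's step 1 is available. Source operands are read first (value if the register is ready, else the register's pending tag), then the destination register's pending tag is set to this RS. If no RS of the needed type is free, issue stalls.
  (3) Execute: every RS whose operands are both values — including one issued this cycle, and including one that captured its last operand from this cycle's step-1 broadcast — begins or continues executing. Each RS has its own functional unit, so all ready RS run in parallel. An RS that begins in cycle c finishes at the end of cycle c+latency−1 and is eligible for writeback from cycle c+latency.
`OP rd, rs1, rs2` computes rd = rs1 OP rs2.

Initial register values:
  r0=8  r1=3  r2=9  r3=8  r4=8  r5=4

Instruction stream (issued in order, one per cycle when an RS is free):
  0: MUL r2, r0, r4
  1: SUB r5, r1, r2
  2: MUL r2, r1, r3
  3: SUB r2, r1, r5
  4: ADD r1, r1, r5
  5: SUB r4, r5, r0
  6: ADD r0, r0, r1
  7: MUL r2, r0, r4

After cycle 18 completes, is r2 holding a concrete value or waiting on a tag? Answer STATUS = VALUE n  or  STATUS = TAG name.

STATUS = TAG Mul1

  c1: issue MUL r2<-Mul1  regs: r0:8,r1:3,r2:Mul1,r3:8,r4:8,r5:4
  c2: issue SUB r5<-Add1  regs: r0:8,r1:3,r2:Mul1,r3:8,r4:8,r5:Add1
  c3: issue MUL r2<-Mul2  regs: r0:8,r1:3,r2:Mul2,r3:8,r4:8,r5:Add1
  c4: issue SUB r2<-Add2  regs: r0:8,r1:3,r2:Add2,r3:8,r4:8,r5:Add1
  c5: issue ADD r1<-Add3  regs: r0:8,r1:Add3,r2:Add2,r3:8,r4:8,r5:Add1
  c6: CDB Mul1=64; stall  regs: r0:8,r1:Add3,r2:Add2,r3:8,r4:8,r5:Add1
  c7: stall  regs: r0:8,r1:Add3,r2:Add2,r3:8,r4:8,r5:Add1
  c8: CDB Add1=-61; issue SUB r4<-Add1  regs: r0:8,r1:Add3,r2:Add2,r3:8,r4:Add1,r5:-61
  c9: CDB Mul2=24; stall  regs: r0:8,r1:Add3,r2:Add2,r3:8,r4:Add1,r5:-61
  c10: CDB Add1=-69; issue ADD r0<-Add1  regs: r0:Add1,r1:Add3,r2:Add2,r3:8,r4:-69,r5:-61
  c11: CDB Add2=64; issue MUL r2<-Mul1  regs: r0:Add1,r1:Add3,r2:Mul1,r3:8,r4:-69,r5:-61
  c12: CDB Add3=-58  regs: r0:Add1,r1:-58,r2:Mul1,r3:8,r4:-69,r5:-61
  c13: -  regs: r0:Add1,r1:-58,r2:Mul1,r3:8,r4:-69,r5:-61
  c14: CDB Add1=-50  regs: r0:-50,r1:-58,r2:Mul1,r3:8,r4:-69,r5:-61
  c15: -  regs: r0:-50,r1:-58,r2:Mul1,r3:8,r4:-69,r5:-61
  c16: -  regs: r0:-50,r1:-58,r2:Mul1,r3:8,r4:-69,r5:-61
  c17: -  regs: r0:-50,r1:-58,r2:Mul1,r3:8,r4:-69,r5:-61
  c18: -  regs: r0:-50,r1:-58,r2:Mul1,r3:8,r4:-69,r5:-61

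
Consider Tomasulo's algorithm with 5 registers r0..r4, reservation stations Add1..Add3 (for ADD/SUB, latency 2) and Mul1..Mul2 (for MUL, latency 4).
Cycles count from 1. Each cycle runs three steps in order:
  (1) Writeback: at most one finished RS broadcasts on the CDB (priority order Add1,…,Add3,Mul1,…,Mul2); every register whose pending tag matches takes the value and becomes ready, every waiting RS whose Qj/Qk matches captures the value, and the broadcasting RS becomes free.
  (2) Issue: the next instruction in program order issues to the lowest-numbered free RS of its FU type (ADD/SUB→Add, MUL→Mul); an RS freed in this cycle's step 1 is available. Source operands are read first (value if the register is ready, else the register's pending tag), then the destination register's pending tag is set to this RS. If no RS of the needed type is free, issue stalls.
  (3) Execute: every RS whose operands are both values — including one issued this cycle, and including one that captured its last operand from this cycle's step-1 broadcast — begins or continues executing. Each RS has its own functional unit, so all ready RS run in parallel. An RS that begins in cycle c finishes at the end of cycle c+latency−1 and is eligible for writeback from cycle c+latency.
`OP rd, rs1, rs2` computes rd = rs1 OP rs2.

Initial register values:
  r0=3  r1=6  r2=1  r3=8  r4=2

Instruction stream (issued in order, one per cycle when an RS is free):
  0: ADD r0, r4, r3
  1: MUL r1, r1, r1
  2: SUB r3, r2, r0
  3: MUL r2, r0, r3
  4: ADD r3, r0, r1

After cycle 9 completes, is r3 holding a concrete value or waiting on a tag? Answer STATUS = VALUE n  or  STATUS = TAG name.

cycle 1: issue ADD r0<-Add1 // r0:Add1,r1:6,r2:1,r3:8,r4:2
cycle 2: issue MUL r1<-Mul1 // r0:Add1,r1:Mul1,r2:1,r3:8,r4:2
cycle 3: CDB Add1=10; issue SUB r3<-Add1 // r0:10,r1:Mul1,r2:1,r3:Add1,r4:2
cycle 4: issue MUL r2<-Mul2 // r0:10,r1:Mul1,r2:Mul2,r3:Add1,r4:2
cycle 5: CDB Add1=-9; issue ADD r3<-Add1 // r0:10,r1:Mul1,r2:Mul2,r3:Add1,r4:2
cycle 6: CDB Mul1=36 // r0:10,r1:36,r2:Mul2,r3:Add1,r4:2
cycle 7: - // r0:10,r1:36,r2:Mul2,r3:Add1,r4:2
cycle 8: CDB Add1=46 // r0:10,r1:36,r2:Mul2,r3:46,r4:2
cycle 9: CDB Mul2=-90 // r0:10,r1:36,r2:-90,r3:46,r4:2

STATUS = VALUE 46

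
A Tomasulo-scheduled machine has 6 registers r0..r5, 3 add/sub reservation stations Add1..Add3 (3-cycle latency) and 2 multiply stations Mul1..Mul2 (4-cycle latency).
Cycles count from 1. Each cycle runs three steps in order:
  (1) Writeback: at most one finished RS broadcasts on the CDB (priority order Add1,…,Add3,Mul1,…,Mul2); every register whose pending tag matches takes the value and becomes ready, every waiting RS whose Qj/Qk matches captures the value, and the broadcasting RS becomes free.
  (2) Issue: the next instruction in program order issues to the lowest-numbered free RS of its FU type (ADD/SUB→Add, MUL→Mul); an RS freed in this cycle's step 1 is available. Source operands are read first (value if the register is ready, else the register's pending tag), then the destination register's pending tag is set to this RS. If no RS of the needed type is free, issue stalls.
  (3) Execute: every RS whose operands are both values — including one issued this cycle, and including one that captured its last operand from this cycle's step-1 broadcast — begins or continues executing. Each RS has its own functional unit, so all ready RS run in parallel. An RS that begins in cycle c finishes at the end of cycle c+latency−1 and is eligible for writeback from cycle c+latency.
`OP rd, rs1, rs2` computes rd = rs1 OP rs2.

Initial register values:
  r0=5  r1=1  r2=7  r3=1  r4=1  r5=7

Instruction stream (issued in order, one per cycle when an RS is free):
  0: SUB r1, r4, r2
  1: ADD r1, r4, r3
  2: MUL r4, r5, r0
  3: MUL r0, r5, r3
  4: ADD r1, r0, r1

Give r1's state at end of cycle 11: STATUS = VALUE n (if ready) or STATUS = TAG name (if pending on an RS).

  c1: issue SUB r1<-Add1  regs: r0:5,r1:Add1,r2:7,r3:1,r4:1,r5:7
  c2: issue ADD r1<-Add2  regs: r0:5,r1:Add2,r2:7,r3:1,r4:1,r5:7
  c3: issue MUL r4<-Mul1  regs: r0:5,r1:Add2,r2:7,r3:1,r4:Mul1,r5:7
  c4: CDB Add1=-6; issue MUL r0<-Mul2  regs: r0:Mul2,r1:Add2,r2:7,r3:1,r4:Mul1,r5:7
  c5: CDB Add2=2; issue ADD r1<-Add1  regs: r0:Mul2,r1:Add1,r2:7,r3:1,r4:Mul1,r5:7
  c6: -  regs: r0:Mul2,r1:Add1,r2:7,r3:1,r4:Mul1,r5:7
  c7: CDB Mul1=35  regs: r0:Mul2,r1:Add1,r2:7,r3:1,r4:35,r5:7
  c8: CDB Mul2=7  regs: r0:7,r1:Add1,r2:7,r3:1,r4:35,r5:7
  c9: -  regs: r0:7,r1:Add1,r2:7,r3:1,r4:35,r5:7
  c10: -  regs: r0:7,r1:Add1,r2:7,r3:1,r4:35,r5:7
  c11: CDB Add1=9  regs: r0:7,r1:9,r2:7,r3:1,r4:35,r5:7

STATUS = VALUE 9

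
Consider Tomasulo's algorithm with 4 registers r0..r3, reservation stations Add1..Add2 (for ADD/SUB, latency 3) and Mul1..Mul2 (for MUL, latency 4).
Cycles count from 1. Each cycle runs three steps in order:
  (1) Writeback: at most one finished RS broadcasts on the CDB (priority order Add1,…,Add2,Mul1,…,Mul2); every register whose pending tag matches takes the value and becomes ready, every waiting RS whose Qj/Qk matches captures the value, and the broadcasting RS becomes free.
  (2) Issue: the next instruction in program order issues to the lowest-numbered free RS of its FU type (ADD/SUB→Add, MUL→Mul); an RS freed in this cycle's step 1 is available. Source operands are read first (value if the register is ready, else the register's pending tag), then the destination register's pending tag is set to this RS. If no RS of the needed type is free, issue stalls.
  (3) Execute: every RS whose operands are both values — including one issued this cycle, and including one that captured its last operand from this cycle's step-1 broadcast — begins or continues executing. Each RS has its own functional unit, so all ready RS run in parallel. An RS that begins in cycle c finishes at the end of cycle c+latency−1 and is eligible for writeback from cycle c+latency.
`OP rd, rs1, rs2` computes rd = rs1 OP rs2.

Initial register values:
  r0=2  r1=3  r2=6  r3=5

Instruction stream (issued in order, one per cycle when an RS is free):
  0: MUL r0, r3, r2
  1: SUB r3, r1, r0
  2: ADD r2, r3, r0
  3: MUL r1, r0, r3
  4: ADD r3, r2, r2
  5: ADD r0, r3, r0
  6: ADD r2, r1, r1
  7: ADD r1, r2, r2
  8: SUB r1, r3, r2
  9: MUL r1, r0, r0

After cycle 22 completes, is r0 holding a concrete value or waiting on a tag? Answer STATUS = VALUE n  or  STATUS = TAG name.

  c1: issue MUL r0<-Mul1  regs: r0:Mul1,r1:3,r2:6,r3:5
  c2: issue SUB r3<-Add1  regs: r0:Mul1,r1:3,r2:6,r3:Add1
  c3: issue ADD r2<-Add2  regs: r0:Mul1,r1:3,r2:Add2,r3:Add1
  c4: issue MUL r1<-Mul2  regs: r0:Mul1,r1:Mul2,r2:Add2,r3:Add1
  c5: CDB Mul1=30; stall  regs: r0:30,r1:Mul2,r2:Add2,r3:Add1
  c6: stall  regs: r0:30,r1:Mul2,r2:Add2,r3:Add1
  c7: stall  regs: r0:30,r1:Mul2,r2:Add2,r3:Add1
  c8: CDB Add1=-27; issue ADD r3<-Add1  regs: r0:30,r1:Mul2,r2:Add2,r3:Add1
  c9: stall  regs: r0:30,r1:Mul2,r2:Add2,r3:Add1
  c10: stall  regs: r0:30,r1:Mul2,r2:Add2,r3:Add1
  c11: CDB Add2=3; issue ADD r0<-Add2  regs: r0:Add2,r1:Mul2,r2:3,r3:Add1
  c12: CDB Mul2=-810; stall  regs: r0:Add2,r1:-810,r2:3,r3:Add1
  c13: stall  regs: r0:Add2,r1:-810,r2:3,r3:Add1
  c14: CDB Add1=6; issue ADD r2<-Add1  regs: r0:Add2,r1:-810,r2:Add1,r3:6
  c15: stall  regs: r0:Add2,r1:-810,r2:Add1,r3:6
  c16: stall  regs: r0:Add2,r1:-810,r2:Add1,r3:6
  c17: CDB Add1=-1620; issue ADD r1<-Add1  regs: r0:Add2,r1:Add1,r2:-1620,r3:6
  c18: CDB Add2=36; issue SUB r1<-Add2  regs: r0:36,r1:Add2,r2:-1620,r3:6
  c19: issue MUL r1<-Mul1  regs: r0:36,r1:Mul1,r2:-1620,r3:6
  c20: CDB Add1=-3240  regs: r0:36,r1:Mul1,r2:-1620,r3:6
  c21: CDB Add2=1626  regs: r0:36,r1:Mul1,r2:-1620,r3:6
  c22: -  regs: r0:36,r1:Mul1,r2:-1620,r3:6

STATUS = VALUE 36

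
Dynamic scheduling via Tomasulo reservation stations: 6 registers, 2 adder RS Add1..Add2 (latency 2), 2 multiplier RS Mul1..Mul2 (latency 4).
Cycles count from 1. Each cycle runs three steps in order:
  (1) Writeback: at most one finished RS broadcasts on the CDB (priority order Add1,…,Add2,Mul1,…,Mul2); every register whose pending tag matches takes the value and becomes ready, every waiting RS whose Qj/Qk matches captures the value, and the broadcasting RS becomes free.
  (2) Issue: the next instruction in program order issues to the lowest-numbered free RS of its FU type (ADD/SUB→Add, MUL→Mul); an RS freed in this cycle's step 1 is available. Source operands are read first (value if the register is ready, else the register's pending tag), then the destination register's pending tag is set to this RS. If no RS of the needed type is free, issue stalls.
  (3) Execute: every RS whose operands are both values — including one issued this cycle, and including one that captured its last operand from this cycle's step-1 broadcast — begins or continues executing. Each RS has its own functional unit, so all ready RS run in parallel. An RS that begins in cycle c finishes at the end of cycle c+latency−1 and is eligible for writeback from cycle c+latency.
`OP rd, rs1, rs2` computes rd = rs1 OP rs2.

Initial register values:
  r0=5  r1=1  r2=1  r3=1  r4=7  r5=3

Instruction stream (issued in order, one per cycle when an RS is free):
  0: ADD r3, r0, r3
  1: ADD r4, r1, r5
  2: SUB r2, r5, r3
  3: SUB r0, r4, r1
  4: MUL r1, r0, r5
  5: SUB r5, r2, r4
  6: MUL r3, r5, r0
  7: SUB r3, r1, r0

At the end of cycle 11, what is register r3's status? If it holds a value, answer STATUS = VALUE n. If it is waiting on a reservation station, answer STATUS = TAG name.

STATUS = TAG Add1

  c1: issue ADD r3<-Add1  regs: r0:5,r1:1,r2:1,r3:Add1,r4:7,r5:3
  c2: issue ADD r4<-Add2  regs: r0:5,r1:1,r2:1,r3:Add1,r4:Add2,r5:3
  c3: CDB Add1=6; issue SUB r2<-Add1  regs: r0:5,r1:1,r2:Add1,r3:6,r4:Add2,r5:3
  c4: CDB Add2=4; issue SUB r0<-Add2  regs: r0:Add2,r1:1,r2:Add1,r3:6,r4:4,r5:3
  c5: CDB Add1=-3; issue MUL r1<-Mul1  regs: r0:Add2,r1:Mul1,r2:-3,r3:6,r4:4,r5:3
  c6: CDB Add2=3; issue SUB r5<-Add1  regs: r0:3,r1:Mul1,r2:-3,r3:6,r4:4,r5:Add1
  c7: issue MUL r3<-Mul2  regs: r0:3,r1:Mul1,r2:-3,r3:Mul2,r4:4,r5:Add1
  c8: CDB Add1=-7; issue SUB r3<-Add1  regs: r0:3,r1:Mul1,r2:-3,r3:Add1,r4:4,r5:-7
  c9: -  regs: r0:3,r1:Mul1,r2:-3,r3:Add1,r4:4,r5:-7
  c10: CDB Mul1=9  regs: r0:3,r1:9,r2:-3,r3:Add1,r4:4,r5:-7
  c11: -  regs: r0:3,r1:9,r2:-3,r3:Add1,r4:4,r5:-7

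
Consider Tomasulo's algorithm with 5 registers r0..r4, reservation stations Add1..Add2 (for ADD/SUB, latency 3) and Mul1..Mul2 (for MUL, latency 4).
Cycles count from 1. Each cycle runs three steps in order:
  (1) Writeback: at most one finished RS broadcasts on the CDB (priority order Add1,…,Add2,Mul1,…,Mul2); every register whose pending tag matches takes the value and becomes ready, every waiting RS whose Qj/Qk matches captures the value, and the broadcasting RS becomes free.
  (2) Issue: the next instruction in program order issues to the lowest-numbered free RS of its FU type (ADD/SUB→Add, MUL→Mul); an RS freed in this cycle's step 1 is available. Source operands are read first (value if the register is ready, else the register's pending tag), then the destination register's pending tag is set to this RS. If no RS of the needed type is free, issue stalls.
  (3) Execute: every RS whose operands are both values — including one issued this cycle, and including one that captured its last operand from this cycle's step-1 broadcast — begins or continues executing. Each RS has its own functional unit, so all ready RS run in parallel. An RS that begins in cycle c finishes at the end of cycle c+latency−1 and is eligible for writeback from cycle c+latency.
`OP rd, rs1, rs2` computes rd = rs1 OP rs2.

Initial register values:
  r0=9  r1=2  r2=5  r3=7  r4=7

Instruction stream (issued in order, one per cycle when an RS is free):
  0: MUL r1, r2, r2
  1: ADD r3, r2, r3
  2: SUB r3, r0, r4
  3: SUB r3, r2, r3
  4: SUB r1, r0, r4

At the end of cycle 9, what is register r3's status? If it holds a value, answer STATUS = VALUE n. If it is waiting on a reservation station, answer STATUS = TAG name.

STATUS = VALUE 3

cycle 1: issue MUL r1<-Mul1 // r0:9,r1:Mul1,r2:5,r3:7,r4:7
cycle 2: issue ADD r3<-Add1 // r0:9,r1:Mul1,r2:5,r3:Add1,r4:7
cycle 3: issue SUB r3<-Add2 // r0:9,r1:Mul1,r2:5,r3:Add2,r4:7
cycle 4: stall // r0:9,r1:Mul1,r2:5,r3:Add2,r4:7
cycle 5: CDB Add1=12; issue SUB r3<-Add1 // r0:9,r1:Mul1,r2:5,r3:Add1,r4:7
cycle 6: CDB Add2=2; issue SUB r1<-Add2 // r0:9,r1:Add2,r2:5,r3:Add1,r4:7
cycle 7: CDB Mul1=25 // r0:9,r1:Add2,r2:5,r3:Add1,r4:7
cycle 8: - // r0:9,r1:Add2,r2:5,r3:Add1,r4:7
cycle 9: CDB Add1=3 // r0:9,r1:Add2,r2:5,r3:3,r4:7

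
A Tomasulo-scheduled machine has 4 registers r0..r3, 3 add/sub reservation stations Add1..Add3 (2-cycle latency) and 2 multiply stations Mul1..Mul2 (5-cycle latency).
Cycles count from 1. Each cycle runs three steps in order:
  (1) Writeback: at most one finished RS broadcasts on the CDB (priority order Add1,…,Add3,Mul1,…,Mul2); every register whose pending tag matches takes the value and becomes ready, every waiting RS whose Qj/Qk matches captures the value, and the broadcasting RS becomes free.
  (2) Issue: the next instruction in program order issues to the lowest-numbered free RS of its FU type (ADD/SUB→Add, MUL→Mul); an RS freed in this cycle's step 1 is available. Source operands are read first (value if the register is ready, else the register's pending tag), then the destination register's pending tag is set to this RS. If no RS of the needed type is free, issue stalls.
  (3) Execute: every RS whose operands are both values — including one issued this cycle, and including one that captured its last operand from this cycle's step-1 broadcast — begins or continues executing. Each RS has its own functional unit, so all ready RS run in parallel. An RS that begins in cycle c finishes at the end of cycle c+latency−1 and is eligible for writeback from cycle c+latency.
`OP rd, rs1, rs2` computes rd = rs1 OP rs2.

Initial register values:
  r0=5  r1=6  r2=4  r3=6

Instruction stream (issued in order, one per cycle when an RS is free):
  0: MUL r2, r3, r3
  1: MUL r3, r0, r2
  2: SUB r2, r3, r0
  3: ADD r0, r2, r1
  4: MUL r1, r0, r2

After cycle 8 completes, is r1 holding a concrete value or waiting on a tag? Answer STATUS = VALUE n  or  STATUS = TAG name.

STATUS = TAG Mul1

cycle 1: issue MUL r2<-Mul1 // r0:5,r1:6,r2:Mul1,r3:6
cycle 2: issue MUL r3<-Mul2 // r0:5,r1:6,r2:Mul1,r3:Mul2
cycle 3: issue SUB r2<-Add1 // r0:5,r1:6,r2:Add1,r3:Mul2
cycle 4: issue ADD r0<-Add2 // r0:Add2,r1:6,r2:Add1,r3:Mul2
cycle 5: stall // r0:Add2,r1:6,r2:Add1,r3:Mul2
cycle 6: CDB Mul1=36; issue MUL r1<-Mul1 // r0:Add2,r1:Mul1,r2:Add1,r3:Mul2
cycle 7: - // r0:Add2,r1:Mul1,r2:Add1,r3:Mul2
cycle 8: - // r0:Add2,r1:Mul1,r2:Add1,r3:Mul2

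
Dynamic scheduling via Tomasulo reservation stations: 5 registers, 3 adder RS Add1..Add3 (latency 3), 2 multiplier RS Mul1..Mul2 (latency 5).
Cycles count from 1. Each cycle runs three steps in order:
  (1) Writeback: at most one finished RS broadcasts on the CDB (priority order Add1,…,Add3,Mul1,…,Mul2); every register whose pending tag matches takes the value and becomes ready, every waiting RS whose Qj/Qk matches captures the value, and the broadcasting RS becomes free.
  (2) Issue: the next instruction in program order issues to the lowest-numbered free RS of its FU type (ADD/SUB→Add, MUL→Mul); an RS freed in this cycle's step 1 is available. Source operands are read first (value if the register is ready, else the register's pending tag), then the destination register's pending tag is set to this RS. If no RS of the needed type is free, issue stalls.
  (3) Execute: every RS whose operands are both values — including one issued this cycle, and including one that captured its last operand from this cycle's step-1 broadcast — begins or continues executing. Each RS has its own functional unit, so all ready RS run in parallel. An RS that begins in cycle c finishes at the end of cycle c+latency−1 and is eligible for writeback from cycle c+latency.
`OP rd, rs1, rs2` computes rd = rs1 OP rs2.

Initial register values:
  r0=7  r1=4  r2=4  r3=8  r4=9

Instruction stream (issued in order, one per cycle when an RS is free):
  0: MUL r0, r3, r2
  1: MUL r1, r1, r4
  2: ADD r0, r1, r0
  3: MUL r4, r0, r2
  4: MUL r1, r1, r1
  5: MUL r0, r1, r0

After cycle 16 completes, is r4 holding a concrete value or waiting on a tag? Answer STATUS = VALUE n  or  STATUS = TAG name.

cycle 1: issue MUL r0<-Mul1 // r0:Mul1,r1:4,r2:4,r3:8,r4:9
cycle 2: issue MUL r1<-Mul2 // r0:Mul1,r1:Mul2,r2:4,r3:8,r4:9
cycle 3: issue ADD r0<-Add1 // r0:Add1,r1:Mul2,r2:4,r3:8,r4:9
cycle 4: stall // r0:Add1,r1:Mul2,r2:4,r3:8,r4:9
cycle 5: stall // r0:Add1,r1:Mul2,r2:4,r3:8,r4:9
cycle 6: CDB Mul1=32; issue MUL r4<-Mul1 // r0:Add1,r1:Mul2,r2:4,r3:8,r4:Mul1
cycle 7: CDB Mul2=36; issue MUL r1<-Mul2 // r0:Add1,r1:Mul2,r2:4,r3:8,r4:Mul1
cycle 8: stall // r0:Add1,r1:Mul2,r2:4,r3:8,r4:Mul1
cycle 9: stall // r0:Add1,r1:Mul2,r2:4,r3:8,r4:Mul1
cycle 10: CDB Add1=68; stall // r0:68,r1:Mul2,r2:4,r3:8,r4:Mul1
cycle 11: stall // r0:68,r1:Mul2,r2:4,r3:8,r4:Mul1
cycle 12: CDB Mul2=1296; issue MUL r0<-Mul2 // r0:Mul2,r1:1296,r2:4,r3:8,r4:Mul1
cycle 13: - // r0:Mul2,r1:1296,r2:4,r3:8,r4:Mul1
cycle 14: - // r0:Mul2,r1:1296,r2:4,r3:8,r4:Mul1
cycle 15: CDB Mul1=272 // r0:Mul2,r1:1296,r2:4,r3:8,r4:272
cycle 16: - // r0:Mul2,r1:1296,r2:4,r3:8,r4:272

STATUS = VALUE 272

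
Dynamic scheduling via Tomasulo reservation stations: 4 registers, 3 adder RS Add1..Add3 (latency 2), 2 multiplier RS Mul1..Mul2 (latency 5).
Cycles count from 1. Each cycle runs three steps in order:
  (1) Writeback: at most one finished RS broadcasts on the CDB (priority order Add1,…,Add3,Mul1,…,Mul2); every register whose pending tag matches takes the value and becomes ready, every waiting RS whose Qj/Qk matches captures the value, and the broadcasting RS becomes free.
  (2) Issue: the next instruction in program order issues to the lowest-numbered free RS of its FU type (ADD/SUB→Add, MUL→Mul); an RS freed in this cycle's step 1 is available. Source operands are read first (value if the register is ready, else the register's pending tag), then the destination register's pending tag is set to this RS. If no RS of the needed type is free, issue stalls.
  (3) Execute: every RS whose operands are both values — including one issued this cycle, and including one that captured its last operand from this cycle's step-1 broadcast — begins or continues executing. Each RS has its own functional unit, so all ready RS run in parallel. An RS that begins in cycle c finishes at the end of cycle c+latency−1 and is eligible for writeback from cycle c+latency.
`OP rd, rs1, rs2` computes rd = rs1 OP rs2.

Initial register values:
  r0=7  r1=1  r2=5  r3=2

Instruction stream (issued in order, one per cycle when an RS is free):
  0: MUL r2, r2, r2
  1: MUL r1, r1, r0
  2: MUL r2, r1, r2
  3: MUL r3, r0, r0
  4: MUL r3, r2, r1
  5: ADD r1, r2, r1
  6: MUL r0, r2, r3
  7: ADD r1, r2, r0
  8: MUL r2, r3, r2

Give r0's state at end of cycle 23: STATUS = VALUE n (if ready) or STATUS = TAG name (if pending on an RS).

c1: issue MUL r2<-Mul1 | r0:7,r1:1,r2:Mul1,r3:2
c2: issue MUL r1<-Mul2 | r0:7,r1:Mul2,r2:Mul1,r3:2
c3: stall | r0:7,r1:Mul2,r2:Mul1,r3:2
c4: stall | r0:7,r1:Mul2,r2:Mul1,r3:2
c5: stall | r0:7,r1:Mul2,r2:Mul1,r3:2
c6: CDB Mul1=25; issue MUL r2<-Mul1 | r0:7,r1:Mul2,r2:Mul1,r3:2
c7: CDB Mul2=7; issue MUL r3<-Mul2 | r0:7,r1:7,r2:Mul1,r3:Mul2
c8: stall | r0:7,r1:7,r2:Mul1,r3:Mul2
c9: stall | r0:7,r1:7,r2:Mul1,r3:Mul2
c10: stall | r0:7,r1:7,r2:Mul1,r3:Mul2
c11: stall | r0:7,r1:7,r2:Mul1,r3:Mul2
c12: CDB Mul1=175; issue MUL r3<-Mul1 | r0:7,r1:7,r2:175,r3:Mul1
c13: CDB Mul2=49; issue ADD r1<-Add1 | r0:7,r1:Add1,r2:175,r3:Mul1
c14: issue MUL r0<-Mul2 | r0:Mul2,r1:Add1,r2:175,r3:Mul1
c15: CDB Add1=182; issue ADD r1<-Add1 | r0:Mul2,r1:Add1,r2:175,r3:Mul1
c16: stall | r0:Mul2,r1:Add1,r2:175,r3:Mul1
c17: CDB Mul1=1225; issue MUL r2<-Mul1 | r0:Mul2,r1:Add1,r2:Mul1,r3:1225
c18: - | r0:Mul2,r1:Add1,r2:Mul1,r3:1225
c19: - | r0:Mul2,r1:Add1,r2:Mul1,r3:1225
c20: - | r0:Mul2,r1:Add1,r2:Mul1,r3:1225
c21: - | r0:Mul2,r1:Add1,r2:Mul1,r3:1225
c22: CDB Mul1=214375 | r0:Mul2,r1:Add1,r2:214375,r3:1225
c23: CDB Mul2=214375 | r0:214375,r1:Add1,r2:214375,r3:1225

STATUS = VALUE 214375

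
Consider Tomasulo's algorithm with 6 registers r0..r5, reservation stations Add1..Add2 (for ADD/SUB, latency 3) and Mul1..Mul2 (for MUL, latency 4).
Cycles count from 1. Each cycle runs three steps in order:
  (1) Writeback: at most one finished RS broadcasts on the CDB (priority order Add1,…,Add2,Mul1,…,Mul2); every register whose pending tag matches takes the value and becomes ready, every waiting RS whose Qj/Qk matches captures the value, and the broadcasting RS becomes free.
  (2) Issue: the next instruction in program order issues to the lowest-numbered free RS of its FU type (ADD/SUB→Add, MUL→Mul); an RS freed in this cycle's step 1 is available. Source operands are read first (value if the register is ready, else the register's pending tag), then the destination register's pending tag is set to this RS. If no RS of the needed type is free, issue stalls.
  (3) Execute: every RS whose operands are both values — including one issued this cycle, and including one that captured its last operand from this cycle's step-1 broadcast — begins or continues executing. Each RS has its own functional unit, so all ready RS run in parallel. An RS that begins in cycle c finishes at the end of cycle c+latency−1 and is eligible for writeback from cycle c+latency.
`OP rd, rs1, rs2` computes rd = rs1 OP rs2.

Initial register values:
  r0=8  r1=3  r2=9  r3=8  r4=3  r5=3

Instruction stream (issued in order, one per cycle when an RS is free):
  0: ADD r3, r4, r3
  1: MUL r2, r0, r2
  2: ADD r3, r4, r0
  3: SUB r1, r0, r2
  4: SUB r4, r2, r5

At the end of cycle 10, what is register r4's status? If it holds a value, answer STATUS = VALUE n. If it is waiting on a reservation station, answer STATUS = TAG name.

STATUS = TAG Add2

cycle 1: issue ADD r3<-Add1 // r0:8,r1:3,r2:9,r3:Add1,r4:3,r5:3
cycle 2: issue MUL r2<-Mul1 // r0:8,r1:3,r2:Mul1,r3:Add1,r4:3,r5:3
cycle 3: issue ADD r3<-Add2 // r0:8,r1:3,r2:Mul1,r3:Add2,r4:3,r5:3
cycle 4: CDB Add1=11; issue SUB r1<-Add1 // r0:8,r1:Add1,r2:Mul1,r3:Add2,r4:3,r5:3
cycle 5: stall // r0:8,r1:Add1,r2:Mul1,r3:Add2,r4:3,r5:3
cycle 6: CDB Add2=11; issue SUB r4<-Add2 // r0:8,r1:Add1,r2:Mul1,r3:11,r4:Add2,r5:3
cycle 7: CDB Mul1=72 // r0:8,r1:Add1,r2:72,r3:11,r4:Add2,r5:3
cycle 8: - // r0:8,r1:Add1,r2:72,r3:11,r4:Add2,r5:3
cycle 9: - // r0:8,r1:Add1,r2:72,r3:11,r4:Add2,r5:3
cycle 10: CDB Add1=-64 // r0:8,r1:-64,r2:72,r3:11,r4:Add2,r5:3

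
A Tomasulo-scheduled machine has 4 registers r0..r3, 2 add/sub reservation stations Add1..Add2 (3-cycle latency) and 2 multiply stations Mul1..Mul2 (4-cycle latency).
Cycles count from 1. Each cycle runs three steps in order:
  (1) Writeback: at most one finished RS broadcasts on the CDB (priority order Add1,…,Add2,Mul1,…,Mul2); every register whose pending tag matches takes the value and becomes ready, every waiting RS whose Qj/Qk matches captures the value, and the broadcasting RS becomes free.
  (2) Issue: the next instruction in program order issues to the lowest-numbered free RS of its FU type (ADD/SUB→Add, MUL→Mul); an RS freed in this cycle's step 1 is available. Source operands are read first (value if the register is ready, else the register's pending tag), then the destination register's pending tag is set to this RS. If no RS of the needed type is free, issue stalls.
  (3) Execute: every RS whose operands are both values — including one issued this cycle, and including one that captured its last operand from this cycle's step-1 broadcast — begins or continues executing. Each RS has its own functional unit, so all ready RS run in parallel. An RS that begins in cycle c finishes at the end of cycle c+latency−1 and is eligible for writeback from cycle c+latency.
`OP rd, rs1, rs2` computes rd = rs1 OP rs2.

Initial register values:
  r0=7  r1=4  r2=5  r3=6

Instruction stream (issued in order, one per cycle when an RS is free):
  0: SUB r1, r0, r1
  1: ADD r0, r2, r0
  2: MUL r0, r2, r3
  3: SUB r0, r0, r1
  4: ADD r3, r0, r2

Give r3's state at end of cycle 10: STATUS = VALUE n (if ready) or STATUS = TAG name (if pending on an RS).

  c1: issue SUB r1<-Add1  regs: r0:7,r1:Add1,r2:5,r3:6
  c2: issue ADD r0<-Add2  regs: r0:Add2,r1:Add1,r2:5,r3:6
  c3: issue MUL r0<-Mul1  regs: r0:Mul1,r1:Add1,r2:5,r3:6
  c4: CDB Add1=3; issue SUB r0<-Add1  regs: r0:Add1,r1:3,r2:5,r3:6
  c5: CDB Add2=12; issue ADD r3<-Add2  regs: r0:Add1,r1:3,r2:5,r3:Add2
  c6: -  regs: r0:Add1,r1:3,r2:5,r3:Add2
  c7: CDB Mul1=30  regs: r0:Add1,r1:3,r2:5,r3:Add2
  c8: -  regs: r0:Add1,r1:3,r2:5,r3:Add2
  c9: -  regs: r0:Add1,r1:3,r2:5,r3:Add2
  c10: CDB Add1=27  regs: r0:27,r1:3,r2:5,r3:Add2

STATUS = TAG Add2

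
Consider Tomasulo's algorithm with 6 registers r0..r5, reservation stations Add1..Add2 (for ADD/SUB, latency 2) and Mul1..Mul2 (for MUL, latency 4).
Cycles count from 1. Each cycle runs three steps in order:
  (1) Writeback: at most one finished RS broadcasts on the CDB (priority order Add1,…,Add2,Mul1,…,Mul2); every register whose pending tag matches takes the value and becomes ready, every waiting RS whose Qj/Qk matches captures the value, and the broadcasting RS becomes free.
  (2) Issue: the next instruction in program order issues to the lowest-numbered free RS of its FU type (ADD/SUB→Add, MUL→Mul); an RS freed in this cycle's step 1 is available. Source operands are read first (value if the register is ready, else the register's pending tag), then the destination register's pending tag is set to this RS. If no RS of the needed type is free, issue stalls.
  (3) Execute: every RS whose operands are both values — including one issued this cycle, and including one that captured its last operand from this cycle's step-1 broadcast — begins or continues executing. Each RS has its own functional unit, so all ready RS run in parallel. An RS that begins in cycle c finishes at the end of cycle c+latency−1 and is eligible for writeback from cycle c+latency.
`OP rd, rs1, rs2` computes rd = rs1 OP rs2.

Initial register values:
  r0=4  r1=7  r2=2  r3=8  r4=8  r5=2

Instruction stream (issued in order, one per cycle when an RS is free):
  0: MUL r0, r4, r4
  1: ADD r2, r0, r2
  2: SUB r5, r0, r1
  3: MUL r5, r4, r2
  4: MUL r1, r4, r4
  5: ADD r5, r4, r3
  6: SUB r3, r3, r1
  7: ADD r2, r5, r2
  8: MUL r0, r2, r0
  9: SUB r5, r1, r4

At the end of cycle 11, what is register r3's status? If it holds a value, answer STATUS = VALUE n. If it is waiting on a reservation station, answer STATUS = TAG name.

c1: issue MUL r0<-Mul1 | r0:Mul1,r1:7,r2:2,r3:8,r4:8,r5:2
c2: issue ADD r2<-Add1 | r0:Mul1,r1:7,r2:Add1,r3:8,r4:8,r5:2
c3: issue SUB r5<-Add2 | r0:Mul1,r1:7,r2:Add1,r3:8,r4:8,r5:Add2
c4: issue MUL r5<-Mul2 | r0:Mul1,r1:7,r2:Add1,r3:8,r4:8,r5:Mul2
c5: CDB Mul1=64; issue MUL r1<-Mul1 | r0:64,r1:Mul1,r2:Add1,r3:8,r4:8,r5:Mul2
c6: stall | r0:64,r1:Mul1,r2:Add1,r3:8,r4:8,r5:Mul2
c7: CDB Add1=66; issue ADD r5<-Add1 | r0:64,r1:Mul1,r2:66,r3:8,r4:8,r5:Add1
c8: CDB Add2=57; issue SUB r3<-Add2 | r0:64,r1:Mul1,r2:66,r3:Add2,r4:8,r5:Add1
c9: CDB Add1=16; issue ADD r2<-Add1 | r0:64,r1:Mul1,r2:Add1,r3:Add2,r4:8,r5:16
c10: CDB Mul1=64; issue MUL r0<-Mul1 | r0:Mul1,r1:64,r2:Add1,r3:Add2,r4:8,r5:16
c11: CDB Add1=82; issue SUB r5<-Add1 | r0:Mul1,r1:64,r2:82,r3:Add2,r4:8,r5:Add1

STATUS = TAG Add2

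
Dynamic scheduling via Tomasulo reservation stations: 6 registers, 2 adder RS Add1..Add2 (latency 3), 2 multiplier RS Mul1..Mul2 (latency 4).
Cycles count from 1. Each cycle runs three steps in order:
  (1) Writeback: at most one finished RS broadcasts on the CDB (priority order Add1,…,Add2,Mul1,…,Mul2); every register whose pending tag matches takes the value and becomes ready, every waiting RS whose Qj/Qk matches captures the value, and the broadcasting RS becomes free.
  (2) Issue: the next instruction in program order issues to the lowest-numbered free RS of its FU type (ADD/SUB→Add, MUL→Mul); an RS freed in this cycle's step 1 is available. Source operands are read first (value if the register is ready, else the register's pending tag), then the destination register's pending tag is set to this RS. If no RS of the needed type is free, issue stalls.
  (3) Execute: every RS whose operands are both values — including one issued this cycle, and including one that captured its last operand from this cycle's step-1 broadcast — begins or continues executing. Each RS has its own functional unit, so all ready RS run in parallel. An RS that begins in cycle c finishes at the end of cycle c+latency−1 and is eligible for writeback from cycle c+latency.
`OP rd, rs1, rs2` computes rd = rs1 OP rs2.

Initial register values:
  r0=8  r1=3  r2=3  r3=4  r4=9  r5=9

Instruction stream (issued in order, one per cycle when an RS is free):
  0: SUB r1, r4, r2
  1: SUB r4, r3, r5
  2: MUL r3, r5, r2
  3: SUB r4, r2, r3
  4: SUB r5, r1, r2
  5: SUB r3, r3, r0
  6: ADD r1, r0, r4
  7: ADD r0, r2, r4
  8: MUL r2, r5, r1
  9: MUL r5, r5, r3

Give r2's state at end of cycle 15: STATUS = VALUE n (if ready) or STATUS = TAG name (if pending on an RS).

  c1: issue SUB r1<-Add1  regs: r0:8,r1:Add1,r2:3,r3:4,r4:9,r5:9
  c2: issue SUB r4<-Add2  regs: r0:8,r1:Add1,r2:3,r3:4,r4:Add2,r5:9
  c3: issue MUL r3<-Mul1  regs: r0:8,r1:Add1,r2:3,r3:Mul1,r4:Add2,r5:9
  c4: CDB Add1=6; issue SUB r4<-Add1  regs: r0:8,r1:6,r2:3,r3:Mul1,r4:Add1,r5:9
  c5: CDB Add2=-5; issue SUB r5<-Add2  regs: r0:8,r1:6,r2:3,r3:Mul1,r4:Add1,r5:Add2
  c6: stall  regs: r0:8,r1:6,r2:3,r3:Mul1,r4:Add1,r5:Add2
  c7: CDB Mul1=27; stall  regs: r0:8,r1:6,r2:3,r3:27,r4:Add1,r5:Add2
  c8: CDB Add2=3; issue SUB r3<-Add2  regs: r0:8,r1:6,r2:3,r3:Add2,r4:Add1,r5:3
  c9: stall  regs: r0:8,r1:6,r2:3,r3:Add2,r4:Add1,r5:3
  c10: CDB Add1=-24; issue ADD r1<-Add1  regs: r0:8,r1:Add1,r2:3,r3:Add2,r4:-24,r5:3
  c11: CDB Add2=19; issue ADD r0<-Add2  regs: r0:Add2,r1:Add1,r2:3,r3:19,r4:-24,r5:3
  c12: issue MUL r2<-Mul1  regs: r0:Add2,r1:Add1,r2:Mul1,r3:19,r4:-24,r5:3
  c13: CDB Add1=-16; issue MUL r5<-Mul2  regs: r0:Add2,r1:-16,r2:Mul1,r3:19,r4:-24,r5:Mul2
  c14: CDB Add2=-21  regs: r0:-21,r1:-16,r2:Mul1,r3:19,r4:-24,r5:Mul2
  c15: -  regs: r0:-21,r1:-16,r2:Mul1,r3:19,r4:-24,r5:Mul2

STATUS = TAG Mul1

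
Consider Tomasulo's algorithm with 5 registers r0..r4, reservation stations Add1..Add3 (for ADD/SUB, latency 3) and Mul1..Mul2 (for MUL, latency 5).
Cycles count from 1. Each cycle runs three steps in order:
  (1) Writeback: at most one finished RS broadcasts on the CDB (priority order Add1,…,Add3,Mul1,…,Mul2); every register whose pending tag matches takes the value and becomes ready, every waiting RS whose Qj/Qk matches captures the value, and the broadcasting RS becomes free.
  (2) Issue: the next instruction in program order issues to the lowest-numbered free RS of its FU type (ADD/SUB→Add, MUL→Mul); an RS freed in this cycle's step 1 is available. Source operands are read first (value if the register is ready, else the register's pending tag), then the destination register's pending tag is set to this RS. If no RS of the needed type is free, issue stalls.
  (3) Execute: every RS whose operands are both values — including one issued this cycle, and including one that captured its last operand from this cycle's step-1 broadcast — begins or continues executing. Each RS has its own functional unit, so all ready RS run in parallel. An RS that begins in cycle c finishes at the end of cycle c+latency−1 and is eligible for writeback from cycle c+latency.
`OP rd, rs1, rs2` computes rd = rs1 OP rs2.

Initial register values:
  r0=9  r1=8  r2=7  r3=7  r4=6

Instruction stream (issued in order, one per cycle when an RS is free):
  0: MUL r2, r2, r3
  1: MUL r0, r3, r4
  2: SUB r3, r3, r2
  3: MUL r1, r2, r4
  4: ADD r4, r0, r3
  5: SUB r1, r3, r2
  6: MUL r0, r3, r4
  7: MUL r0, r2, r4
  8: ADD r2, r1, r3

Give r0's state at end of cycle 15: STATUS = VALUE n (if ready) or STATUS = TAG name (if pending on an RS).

cycle 1: issue MUL r2<-Mul1 // r0:9,r1:8,r2:Mul1,r3:7,r4:6
cycle 2: issue MUL r0<-Mul2 // r0:Mul2,r1:8,r2:Mul1,r3:7,r4:6
cycle 3: issue SUB r3<-Add1 // r0:Mul2,r1:8,r2:Mul1,r3:Add1,r4:6
cycle 4: stall // r0:Mul2,r1:8,r2:Mul1,r3:Add1,r4:6
cycle 5: stall // r0:Mul2,r1:8,r2:Mul1,r3:Add1,r4:6
cycle 6: CDB Mul1=49; issue MUL r1<-Mul1 // r0:Mul2,r1:Mul1,r2:49,r3:Add1,r4:6
cycle 7: CDB Mul2=42; issue ADD r4<-Add2 // r0:42,r1:Mul1,r2:49,r3:Add1,r4:Add2
cycle 8: issue SUB r1<-Add3 // r0:42,r1:Add3,r2:49,r3:Add1,r4:Add2
cycle 9: CDB Add1=-42; issue MUL r0<-Mul2 // r0:Mul2,r1:Add3,r2:49,r3:-42,r4:Add2
cycle 10: stall // r0:Mul2,r1:Add3,r2:49,r3:-42,r4:Add2
cycle 11: CDB Mul1=294; issue MUL r0<-Mul1 // r0:Mul1,r1:Add3,r2:49,r3:-42,r4:Add2
cycle 12: CDB Add2=0; issue ADD r2<-Add1 // r0:Mul1,r1:Add3,r2:Add1,r3:-42,r4:0
cycle 13: CDB Add3=-91 // r0:Mul1,r1:-91,r2:Add1,r3:-42,r4:0
cycle 14: - // r0:Mul1,r1:-91,r2:Add1,r3:-42,r4:0
cycle 15: - // r0:Mul1,r1:-91,r2:Add1,r3:-42,r4:0

STATUS = TAG Mul1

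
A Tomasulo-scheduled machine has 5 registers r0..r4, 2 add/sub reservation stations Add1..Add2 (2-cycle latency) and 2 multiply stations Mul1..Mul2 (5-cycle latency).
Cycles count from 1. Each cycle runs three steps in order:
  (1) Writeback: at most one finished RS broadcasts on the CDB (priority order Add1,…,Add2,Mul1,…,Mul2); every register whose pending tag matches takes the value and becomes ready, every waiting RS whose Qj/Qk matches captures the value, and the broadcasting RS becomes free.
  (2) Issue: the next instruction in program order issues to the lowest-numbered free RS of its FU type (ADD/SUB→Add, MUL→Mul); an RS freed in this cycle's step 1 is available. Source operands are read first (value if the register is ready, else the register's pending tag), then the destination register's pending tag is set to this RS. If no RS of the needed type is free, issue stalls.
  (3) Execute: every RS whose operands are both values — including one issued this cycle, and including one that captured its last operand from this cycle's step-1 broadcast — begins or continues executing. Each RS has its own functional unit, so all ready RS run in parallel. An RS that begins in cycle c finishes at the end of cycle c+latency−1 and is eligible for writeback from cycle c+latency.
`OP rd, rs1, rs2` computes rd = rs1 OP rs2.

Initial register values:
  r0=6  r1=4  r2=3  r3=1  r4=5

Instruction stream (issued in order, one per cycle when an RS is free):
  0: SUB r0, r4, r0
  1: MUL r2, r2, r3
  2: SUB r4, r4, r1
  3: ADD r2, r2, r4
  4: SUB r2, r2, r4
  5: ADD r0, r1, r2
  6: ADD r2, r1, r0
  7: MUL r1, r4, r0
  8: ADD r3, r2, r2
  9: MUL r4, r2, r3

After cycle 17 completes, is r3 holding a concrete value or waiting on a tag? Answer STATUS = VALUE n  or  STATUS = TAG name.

  c1: issue SUB r0<-Add1  regs: r0:Add1,r1:4,r2:3,r3:1,r4:5
  c2: issue MUL r2<-Mul1  regs: r0:Add1,r1:4,r2:Mul1,r3:1,r4:5
  c3: CDB Add1=-1; issue SUB r4<-Add1  regs: r0:-1,r1:4,r2:Mul1,r3:1,r4:Add1
  c4: issue ADD r2<-Add2  regs: r0:-1,r1:4,r2:Add2,r3:1,r4:Add1
  c5: CDB Add1=1; issue SUB r2<-Add1  regs: r0:-1,r1:4,r2:Add1,r3:1,r4:1
  c6: stall  regs: r0:-1,r1:4,r2:Add1,r3:1,r4:1
  c7: CDB Mul1=3; stall  regs: r0:-1,r1:4,r2:Add1,r3:1,r4:1
  c8: stall  regs: r0:-1,r1:4,r2:Add1,r3:1,r4:1
  c9: CDB Add2=4; issue ADD r0<-Add2  regs: r0:Add2,r1:4,r2:Add1,r3:1,r4:1
  c10: stall  regs: r0:Add2,r1:4,r2:Add1,r3:1,r4:1
  c11: CDB Add1=3; issue ADD r2<-Add1  regs: r0:Add2,r1:4,r2:Add1,r3:1,r4:1
  c12: issue MUL r1<-Mul1  regs: r0:Add2,r1:Mul1,r2:Add1,r3:1,r4:1
  c13: CDB Add2=7; issue ADD r3<-Add2  regs: r0:7,r1:Mul1,r2:Add1,r3:Add2,r4:1
  c14: issue MUL r4<-Mul2  regs: r0:7,r1:Mul1,r2:Add1,r3:Add2,r4:Mul2
  c15: CDB Add1=11  regs: r0:7,r1:Mul1,r2:11,r3:Add2,r4:Mul2
  c16: -  regs: r0:7,r1:Mul1,r2:11,r3:Add2,r4:Mul2
  c17: CDB Add2=22  regs: r0:7,r1:Mul1,r2:11,r3:22,r4:Mul2

STATUS = VALUE 22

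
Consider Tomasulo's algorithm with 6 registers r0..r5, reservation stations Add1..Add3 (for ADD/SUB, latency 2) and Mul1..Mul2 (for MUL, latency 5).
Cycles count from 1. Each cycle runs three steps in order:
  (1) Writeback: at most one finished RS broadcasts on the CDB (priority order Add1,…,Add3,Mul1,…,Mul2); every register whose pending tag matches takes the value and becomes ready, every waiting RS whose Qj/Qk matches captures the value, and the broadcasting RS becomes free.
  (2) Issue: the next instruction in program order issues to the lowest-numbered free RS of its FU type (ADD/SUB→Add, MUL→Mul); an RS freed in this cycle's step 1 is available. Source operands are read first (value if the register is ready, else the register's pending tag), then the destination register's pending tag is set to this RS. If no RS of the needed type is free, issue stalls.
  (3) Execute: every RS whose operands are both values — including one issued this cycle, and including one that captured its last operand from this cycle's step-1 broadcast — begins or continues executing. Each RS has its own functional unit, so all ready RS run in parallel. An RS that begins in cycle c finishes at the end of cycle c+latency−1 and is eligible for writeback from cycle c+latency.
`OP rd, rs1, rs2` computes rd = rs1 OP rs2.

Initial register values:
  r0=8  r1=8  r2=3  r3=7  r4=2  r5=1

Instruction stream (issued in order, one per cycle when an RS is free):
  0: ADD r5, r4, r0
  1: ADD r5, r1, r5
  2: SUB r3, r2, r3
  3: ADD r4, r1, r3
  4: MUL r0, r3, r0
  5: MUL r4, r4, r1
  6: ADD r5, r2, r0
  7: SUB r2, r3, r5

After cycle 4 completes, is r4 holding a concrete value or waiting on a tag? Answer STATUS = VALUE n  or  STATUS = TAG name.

c1: issue ADD r5<-Add1 | r0:8,r1:8,r2:3,r3:7,r4:2,r5:Add1
c2: issue ADD r5<-Add2 | r0:8,r1:8,r2:3,r3:7,r4:2,r5:Add2
c3: CDB Add1=10; issue SUB r3<-Add1 | r0:8,r1:8,r2:3,r3:Add1,r4:2,r5:Add2
c4: issue ADD r4<-Add3 | r0:8,r1:8,r2:3,r3:Add1,r4:Add3,r5:Add2

STATUS = TAG Add3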